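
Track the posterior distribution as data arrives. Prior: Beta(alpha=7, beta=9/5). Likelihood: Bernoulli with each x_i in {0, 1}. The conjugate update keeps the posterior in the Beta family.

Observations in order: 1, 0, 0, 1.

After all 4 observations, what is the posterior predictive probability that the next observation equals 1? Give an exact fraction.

45/64

obs 1: x=1 → posterior Beta(8, 9/5)
obs 2: x=0 → posterior Beta(8, 14/5)
obs 3: x=0 → posterior Beta(8, 19/5)
obs 4: x=1 → posterior Beta(9, 19/5)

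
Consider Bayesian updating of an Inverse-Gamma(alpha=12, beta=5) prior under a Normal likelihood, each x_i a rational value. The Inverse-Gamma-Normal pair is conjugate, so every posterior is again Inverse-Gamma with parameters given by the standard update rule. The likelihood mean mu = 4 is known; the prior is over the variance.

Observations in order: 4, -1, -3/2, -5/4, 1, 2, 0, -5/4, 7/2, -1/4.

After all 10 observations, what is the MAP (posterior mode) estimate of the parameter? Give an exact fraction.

obs 1: x=4 → posterior Inverse-Gamma(25/2, 5)
obs 2: x=-1 → posterior Inverse-Gamma(13, 35/2)
obs 3: x=-3/2 → posterior Inverse-Gamma(27/2, 261/8)
obs 4: x=-5/4 → posterior Inverse-Gamma(14, 1485/32)
obs 5: x=1 → posterior Inverse-Gamma(29/2, 1629/32)
obs 6: x=2 → posterior Inverse-Gamma(15, 1693/32)
obs 7: x=0 → posterior Inverse-Gamma(31/2, 1949/32)
obs 8: x=-5/4 → posterior Inverse-Gamma(16, 1195/16)
obs 9: x=7/2 → posterior Inverse-Gamma(33/2, 1197/16)
obs 10: x=-1/4 → posterior Inverse-Gamma(17, 2683/32)

2683/576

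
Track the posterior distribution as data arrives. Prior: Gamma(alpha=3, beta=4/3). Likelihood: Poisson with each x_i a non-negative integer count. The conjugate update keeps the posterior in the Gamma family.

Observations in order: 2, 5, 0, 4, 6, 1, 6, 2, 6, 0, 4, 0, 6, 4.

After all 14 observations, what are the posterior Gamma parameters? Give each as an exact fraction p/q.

obs 1: x=2 → posterior Gamma(5, 7/3)
obs 2: x=5 → posterior Gamma(10, 10/3)
obs 3: x=0 → posterior Gamma(10, 13/3)
obs 4: x=4 → posterior Gamma(14, 16/3)
obs 5: x=6 → posterior Gamma(20, 19/3)
obs 6: x=1 → posterior Gamma(21, 22/3)
obs 7: x=6 → posterior Gamma(27, 25/3)
obs 8: x=2 → posterior Gamma(29, 28/3)
obs 9: x=6 → posterior Gamma(35, 31/3)
obs 10: x=0 → posterior Gamma(35, 34/3)
obs 11: x=4 → posterior Gamma(39, 37/3)
obs 12: x=0 → posterior Gamma(39, 40/3)
obs 13: x=6 → posterior Gamma(45, 43/3)
obs 14: x=4 → posterior Gamma(49, 46/3)

alpha=49, beta=46/3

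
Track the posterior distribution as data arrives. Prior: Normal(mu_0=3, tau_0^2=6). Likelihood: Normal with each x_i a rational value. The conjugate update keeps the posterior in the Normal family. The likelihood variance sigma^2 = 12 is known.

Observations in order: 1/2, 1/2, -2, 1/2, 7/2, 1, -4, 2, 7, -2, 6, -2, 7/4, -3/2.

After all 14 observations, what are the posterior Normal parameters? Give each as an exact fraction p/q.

obs 1: x=1/2 → posterior Normal(13/6, 4)
obs 2: x=1/2 → posterior Normal(7/4, 3)
obs 3: x=-2 → posterior Normal(1, 12/5)
obs 4: x=1/2 → posterior Normal(11/12, 2)
obs 5: x=7/2 → posterior Normal(9/7, 12/7)
obs 6: x=1 → posterior Normal(5/4, 3/2)
obs 7: x=-4 → posterior Normal(2/3, 4/3)
obs 8: x=2 → posterior Normal(4/5, 6/5)
obs 9: x=7 → posterior Normal(15/11, 12/11)
obs 10: x=-2 → posterior Normal(13/12, 1)
obs 11: x=6 → posterior Normal(19/13, 12/13)
obs 12: x=-2 → posterior Normal(17/14, 6/7)
obs 13: x=7/4 → posterior Normal(5/4, 4/5)
obs 14: x=-3/2 → posterior Normal(69/64, 3/4)

mu_0=69/64, tau_0^2=3/4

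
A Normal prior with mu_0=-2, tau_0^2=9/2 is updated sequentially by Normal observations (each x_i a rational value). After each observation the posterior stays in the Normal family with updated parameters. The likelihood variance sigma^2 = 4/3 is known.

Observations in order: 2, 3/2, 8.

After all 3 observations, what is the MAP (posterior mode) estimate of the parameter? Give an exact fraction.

589/178

obs 1: x=2 → posterior Normal(38/35, 36/35)
obs 2: x=3/2 → posterior Normal(157/124, 18/31)
obs 3: x=8 → posterior Normal(589/178, 36/89)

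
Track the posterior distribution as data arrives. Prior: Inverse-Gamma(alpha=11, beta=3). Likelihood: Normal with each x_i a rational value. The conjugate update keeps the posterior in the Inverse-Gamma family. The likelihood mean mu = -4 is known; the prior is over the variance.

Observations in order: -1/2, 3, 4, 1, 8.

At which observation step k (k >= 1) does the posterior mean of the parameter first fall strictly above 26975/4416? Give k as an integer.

obs 1: x=-1/2 → posterior Inverse-Gamma(23/2, 73/8)
obs 2: x=3 → posterior Inverse-Gamma(12, 269/8)
obs 3: x=4 → posterior Inverse-Gamma(25/2, 525/8)
obs 4: x=1 → posterior Inverse-Gamma(13, 625/8)
obs 5: x=8 → posterior Inverse-Gamma(27/2, 1201/8)

k = 4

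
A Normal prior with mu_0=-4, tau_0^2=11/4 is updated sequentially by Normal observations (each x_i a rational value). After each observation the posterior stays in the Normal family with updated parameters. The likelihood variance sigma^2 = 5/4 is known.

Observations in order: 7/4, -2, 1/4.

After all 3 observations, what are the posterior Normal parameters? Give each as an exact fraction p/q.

mu_0=-10/19, tau_0^2=55/152

obs 1: x=7/4 → posterior Normal(-3/64, 55/64)
obs 2: x=-2 → posterior Normal(-91/108, 55/108)
obs 3: x=1/4 → posterior Normal(-10/19, 55/152)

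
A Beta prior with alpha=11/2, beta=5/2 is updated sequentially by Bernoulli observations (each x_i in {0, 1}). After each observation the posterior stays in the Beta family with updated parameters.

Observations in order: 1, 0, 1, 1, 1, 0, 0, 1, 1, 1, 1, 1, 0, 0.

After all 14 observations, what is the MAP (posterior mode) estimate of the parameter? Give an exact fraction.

obs 1: x=1 → posterior Beta(13/2, 5/2)
obs 2: x=0 → posterior Beta(13/2, 7/2)
obs 3: x=1 → posterior Beta(15/2, 7/2)
obs 4: x=1 → posterior Beta(17/2, 7/2)
obs 5: x=1 → posterior Beta(19/2, 7/2)
obs 6: x=0 → posterior Beta(19/2, 9/2)
obs 7: x=0 → posterior Beta(19/2, 11/2)
obs 8: x=1 → posterior Beta(21/2, 11/2)
obs 9: x=1 → posterior Beta(23/2, 11/2)
obs 10: x=1 → posterior Beta(25/2, 11/2)
obs 11: x=1 → posterior Beta(27/2, 11/2)
obs 12: x=1 → posterior Beta(29/2, 11/2)
obs 13: x=0 → posterior Beta(29/2, 13/2)
obs 14: x=0 → posterior Beta(29/2, 15/2)

27/40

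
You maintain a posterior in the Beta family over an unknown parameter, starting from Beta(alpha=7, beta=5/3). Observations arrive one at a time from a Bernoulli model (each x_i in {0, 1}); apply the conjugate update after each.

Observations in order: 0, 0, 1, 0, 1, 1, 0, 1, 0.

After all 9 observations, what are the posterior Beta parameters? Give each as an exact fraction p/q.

alpha=11, beta=20/3

obs 1: x=0 → posterior Beta(7, 8/3)
obs 2: x=0 → posterior Beta(7, 11/3)
obs 3: x=1 → posterior Beta(8, 11/3)
obs 4: x=0 → posterior Beta(8, 14/3)
obs 5: x=1 → posterior Beta(9, 14/3)
obs 6: x=1 → posterior Beta(10, 14/3)
obs 7: x=0 → posterior Beta(10, 17/3)
obs 8: x=1 → posterior Beta(11, 17/3)
obs 9: x=0 → posterior Beta(11, 20/3)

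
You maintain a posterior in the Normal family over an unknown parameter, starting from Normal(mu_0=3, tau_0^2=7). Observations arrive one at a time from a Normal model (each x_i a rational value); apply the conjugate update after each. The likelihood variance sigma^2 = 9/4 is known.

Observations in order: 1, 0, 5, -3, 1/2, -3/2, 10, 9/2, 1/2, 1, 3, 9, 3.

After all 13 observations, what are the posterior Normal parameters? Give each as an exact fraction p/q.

obs 1: x=1 → posterior Normal(55/37, 63/37)
obs 2: x=0 → posterior Normal(11/13, 63/65)
obs 3: x=5 → posterior Normal(65/31, 21/31)
obs 4: x=-3 → posterior Normal(111/121, 63/121)
obs 5: x=1/2 → posterior Normal(125/149, 63/149)
obs 6: x=-3/2 → posterior Normal(83/177, 21/59)
obs 7: x=10 → posterior Normal(363/205, 63/205)
obs 8: x=9/2 → posterior Normal(489/233, 63/233)
obs 9: x=1/2 → posterior Normal(503/261, 7/29)
obs 10: x=1 → posterior Normal(531/289, 63/289)
obs 11: x=3 → posterior Normal(615/317, 63/317)
obs 12: x=9 → posterior Normal(289/115, 21/115)
obs 13: x=3 → posterior Normal(951/373, 63/373)

mu_0=951/373, tau_0^2=63/373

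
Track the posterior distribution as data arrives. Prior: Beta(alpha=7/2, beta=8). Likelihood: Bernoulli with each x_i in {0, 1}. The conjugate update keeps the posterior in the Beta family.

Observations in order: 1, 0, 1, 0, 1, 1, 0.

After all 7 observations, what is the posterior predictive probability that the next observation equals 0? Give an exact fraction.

obs 1: x=1 → posterior Beta(9/2, 8)
obs 2: x=0 → posterior Beta(9/2, 9)
obs 3: x=1 → posterior Beta(11/2, 9)
obs 4: x=0 → posterior Beta(11/2, 10)
obs 5: x=1 → posterior Beta(13/2, 10)
obs 6: x=1 → posterior Beta(15/2, 10)
obs 7: x=0 → posterior Beta(15/2, 11)

22/37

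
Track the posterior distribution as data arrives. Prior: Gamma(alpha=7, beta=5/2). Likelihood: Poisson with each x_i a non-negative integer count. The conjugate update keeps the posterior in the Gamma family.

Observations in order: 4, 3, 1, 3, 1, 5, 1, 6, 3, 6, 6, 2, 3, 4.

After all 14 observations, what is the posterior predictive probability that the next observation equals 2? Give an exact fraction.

obs 1: x=4 → posterior Gamma(11, 7/2)
obs 2: x=3 → posterior Gamma(14, 9/2)
obs 3: x=1 → posterior Gamma(15, 11/2)
obs 4: x=3 → posterior Gamma(18, 13/2)
obs 5: x=1 → posterior Gamma(19, 15/2)
obs 6: x=5 → posterior Gamma(24, 17/2)
obs 7: x=1 → posterior Gamma(25, 19/2)
obs 8: x=6 → posterior Gamma(31, 21/2)
obs 9: x=3 → posterior Gamma(34, 23/2)
obs 10: x=6 → posterior Gamma(40, 25/2)
obs 11: x=6 → posterior Gamma(46, 27/2)
obs 12: x=2 → posterior Gamma(48, 29/2)
obs 13: x=3 → posterior Gamma(51, 31/2)
obs 14: x=4 → posterior Gamma(55, 33/2)

58046944099188543261671677044376059582407446287295646713738707222464234118320356358832/293636800711185296849549899705465289392964092220206229200130110257305204868316650390625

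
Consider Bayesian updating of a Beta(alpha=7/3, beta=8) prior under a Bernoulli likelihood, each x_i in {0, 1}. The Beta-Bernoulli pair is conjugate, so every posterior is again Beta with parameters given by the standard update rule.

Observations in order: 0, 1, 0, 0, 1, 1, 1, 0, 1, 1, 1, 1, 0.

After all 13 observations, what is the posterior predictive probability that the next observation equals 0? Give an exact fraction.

obs 1: x=0 → posterior Beta(7/3, 9)
obs 2: x=1 → posterior Beta(10/3, 9)
obs 3: x=0 → posterior Beta(10/3, 10)
obs 4: x=0 → posterior Beta(10/3, 11)
obs 5: x=1 → posterior Beta(13/3, 11)
obs 6: x=1 → posterior Beta(16/3, 11)
obs 7: x=1 → posterior Beta(19/3, 11)
obs 8: x=0 → posterior Beta(19/3, 12)
obs 9: x=1 → posterior Beta(22/3, 12)
obs 10: x=1 → posterior Beta(25/3, 12)
obs 11: x=1 → posterior Beta(28/3, 12)
obs 12: x=1 → posterior Beta(31/3, 12)
obs 13: x=0 → posterior Beta(31/3, 13)

39/70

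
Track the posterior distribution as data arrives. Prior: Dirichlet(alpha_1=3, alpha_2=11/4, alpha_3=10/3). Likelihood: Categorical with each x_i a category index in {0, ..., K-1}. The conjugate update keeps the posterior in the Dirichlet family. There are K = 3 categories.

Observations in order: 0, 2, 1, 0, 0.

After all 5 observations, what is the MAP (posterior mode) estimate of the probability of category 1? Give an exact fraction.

33/133

obs 1: x=0 → posterior Dirichlet(4, 11/4, 10/3)
obs 2: x=2 → posterior Dirichlet(4, 11/4, 13/3)
obs 3: x=1 → posterior Dirichlet(4, 15/4, 13/3)
obs 4: x=0 → posterior Dirichlet(5, 15/4, 13/3)
obs 5: x=0 → posterior Dirichlet(6, 15/4, 13/3)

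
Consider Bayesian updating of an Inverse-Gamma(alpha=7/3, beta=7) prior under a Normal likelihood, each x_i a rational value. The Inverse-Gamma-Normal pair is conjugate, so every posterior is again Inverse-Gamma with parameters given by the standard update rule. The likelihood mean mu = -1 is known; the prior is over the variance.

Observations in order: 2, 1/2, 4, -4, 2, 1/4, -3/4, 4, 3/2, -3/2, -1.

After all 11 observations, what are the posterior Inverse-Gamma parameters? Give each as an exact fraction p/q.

alpha=47/6, beta=811/16

obs 1: x=2 → posterior Inverse-Gamma(17/6, 23/2)
obs 2: x=1/2 → posterior Inverse-Gamma(10/3, 101/8)
obs 3: x=4 → posterior Inverse-Gamma(23/6, 201/8)
obs 4: x=-4 → posterior Inverse-Gamma(13/3, 237/8)
obs 5: x=2 → posterior Inverse-Gamma(29/6, 273/8)
obs 6: x=1/4 → posterior Inverse-Gamma(16/3, 1117/32)
obs 7: x=-3/4 → posterior Inverse-Gamma(35/6, 559/16)
obs 8: x=4 → posterior Inverse-Gamma(19/3, 759/16)
obs 9: x=3/2 → posterior Inverse-Gamma(41/6, 809/16)
obs 10: x=-3/2 → posterior Inverse-Gamma(22/3, 811/16)
obs 11: x=-1 → posterior Inverse-Gamma(47/6, 811/16)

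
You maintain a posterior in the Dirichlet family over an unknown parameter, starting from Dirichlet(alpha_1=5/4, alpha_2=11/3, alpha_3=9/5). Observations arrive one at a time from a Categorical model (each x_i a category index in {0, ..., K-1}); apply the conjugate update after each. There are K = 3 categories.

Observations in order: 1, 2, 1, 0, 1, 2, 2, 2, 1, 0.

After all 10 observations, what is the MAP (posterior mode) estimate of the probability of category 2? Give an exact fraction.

obs 1: x=1 → posterior Dirichlet(5/4, 14/3, 9/5)
obs 2: x=2 → posterior Dirichlet(5/4, 14/3, 14/5)
obs 3: x=1 → posterior Dirichlet(5/4, 17/3, 14/5)
obs 4: x=0 → posterior Dirichlet(9/4, 17/3, 14/5)
obs 5: x=1 → posterior Dirichlet(9/4, 20/3, 14/5)
obs 6: x=2 → posterior Dirichlet(9/4, 20/3, 19/5)
obs 7: x=2 → posterior Dirichlet(9/4, 20/3, 24/5)
obs 8: x=2 → posterior Dirichlet(9/4, 20/3, 29/5)
obs 9: x=1 → posterior Dirichlet(9/4, 23/3, 29/5)
obs 10: x=0 → posterior Dirichlet(13/4, 23/3, 29/5)

288/823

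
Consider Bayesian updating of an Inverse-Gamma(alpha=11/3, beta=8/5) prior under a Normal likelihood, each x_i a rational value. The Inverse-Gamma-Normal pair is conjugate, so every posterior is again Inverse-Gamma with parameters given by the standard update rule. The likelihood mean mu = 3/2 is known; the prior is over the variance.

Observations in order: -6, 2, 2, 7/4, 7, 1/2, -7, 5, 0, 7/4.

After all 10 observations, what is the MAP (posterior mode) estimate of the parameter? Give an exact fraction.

21369/2320

obs 1: x=-6 → posterior Inverse-Gamma(25/6, 1189/40)
obs 2: x=2 → posterior Inverse-Gamma(14/3, 597/20)
obs 3: x=2 → posterior Inverse-Gamma(31/6, 1199/40)
obs 4: x=7/4 → posterior Inverse-Gamma(17/3, 4801/160)
obs 5: x=7 → posterior Inverse-Gamma(37/6, 7221/160)
obs 6: x=1/2 → posterior Inverse-Gamma(20/3, 7301/160)
obs 7: x=-7 → posterior Inverse-Gamma(43/6, 13081/160)
obs 8: x=5 → posterior Inverse-Gamma(23/3, 14061/160)
obs 9: x=0 → posterior Inverse-Gamma(49/6, 14241/160)
obs 10: x=7/4 → posterior Inverse-Gamma(26/3, 7123/80)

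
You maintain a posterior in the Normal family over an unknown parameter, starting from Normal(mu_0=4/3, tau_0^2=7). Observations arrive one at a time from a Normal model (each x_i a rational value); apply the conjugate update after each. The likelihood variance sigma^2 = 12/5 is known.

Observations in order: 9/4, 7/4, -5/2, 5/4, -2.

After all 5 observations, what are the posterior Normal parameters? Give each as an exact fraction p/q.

mu_0=169/748, tau_0^2=84/187

obs 1: x=9/4 → posterior Normal(379/188, 84/47)
obs 2: x=7/4 → posterior Normal(78/41, 42/41)
obs 3: x=-5/2 → posterior Normal(137/234, 28/39)
obs 4: x=5/4 → posterior Normal(449/608, 21/38)
obs 5: x=-2 → posterior Normal(169/748, 84/187)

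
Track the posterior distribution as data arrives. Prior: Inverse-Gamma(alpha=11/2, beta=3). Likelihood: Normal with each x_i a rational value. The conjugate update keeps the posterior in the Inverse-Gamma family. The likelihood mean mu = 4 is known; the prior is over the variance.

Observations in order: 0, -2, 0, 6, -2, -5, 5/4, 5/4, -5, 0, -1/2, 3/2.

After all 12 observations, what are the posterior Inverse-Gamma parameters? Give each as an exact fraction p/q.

alpha=23/2, beta=2669/16

obs 1: x=0 → posterior Inverse-Gamma(6, 11)
obs 2: x=-2 → posterior Inverse-Gamma(13/2, 29)
obs 3: x=0 → posterior Inverse-Gamma(7, 37)
obs 4: x=6 → posterior Inverse-Gamma(15/2, 39)
obs 5: x=-2 → posterior Inverse-Gamma(8, 57)
obs 6: x=-5 → posterior Inverse-Gamma(17/2, 195/2)
obs 7: x=5/4 → posterior Inverse-Gamma(9, 3241/32)
obs 8: x=5/4 → posterior Inverse-Gamma(19/2, 1681/16)
obs 9: x=-5 → posterior Inverse-Gamma(10, 2329/16)
obs 10: x=0 → posterior Inverse-Gamma(21/2, 2457/16)
obs 11: x=-1/2 → posterior Inverse-Gamma(11, 2619/16)
obs 12: x=3/2 → posterior Inverse-Gamma(23/2, 2669/16)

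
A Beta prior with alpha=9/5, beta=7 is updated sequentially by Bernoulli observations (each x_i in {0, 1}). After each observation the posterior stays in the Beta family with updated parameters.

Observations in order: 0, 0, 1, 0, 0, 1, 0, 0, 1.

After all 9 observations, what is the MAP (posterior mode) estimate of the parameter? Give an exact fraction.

19/79

obs 1: x=0 → posterior Beta(9/5, 8)
obs 2: x=0 → posterior Beta(9/5, 9)
obs 3: x=1 → posterior Beta(14/5, 9)
obs 4: x=0 → posterior Beta(14/5, 10)
obs 5: x=0 → posterior Beta(14/5, 11)
obs 6: x=1 → posterior Beta(19/5, 11)
obs 7: x=0 → posterior Beta(19/5, 12)
obs 8: x=0 → posterior Beta(19/5, 13)
obs 9: x=1 → posterior Beta(24/5, 13)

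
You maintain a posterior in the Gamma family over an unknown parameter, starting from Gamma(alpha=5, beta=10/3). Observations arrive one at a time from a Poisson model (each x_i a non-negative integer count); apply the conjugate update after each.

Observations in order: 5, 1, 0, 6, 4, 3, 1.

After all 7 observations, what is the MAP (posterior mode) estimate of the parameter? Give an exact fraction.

72/31

obs 1: x=5 → posterior Gamma(10, 13/3)
obs 2: x=1 → posterior Gamma(11, 16/3)
obs 3: x=0 → posterior Gamma(11, 19/3)
obs 4: x=6 → posterior Gamma(17, 22/3)
obs 5: x=4 → posterior Gamma(21, 25/3)
obs 6: x=3 → posterior Gamma(24, 28/3)
obs 7: x=1 → posterior Gamma(25, 31/3)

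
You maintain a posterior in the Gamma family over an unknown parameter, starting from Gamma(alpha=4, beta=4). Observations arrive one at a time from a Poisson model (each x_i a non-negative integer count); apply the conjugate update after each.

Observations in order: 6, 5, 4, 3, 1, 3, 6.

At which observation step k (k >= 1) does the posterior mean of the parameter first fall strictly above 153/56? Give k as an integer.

obs 1: x=6 → posterior Gamma(10, 5)
obs 2: x=5 → posterior Gamma(15, 6)
obs 3: x=4 → posterior Gamma(19, 7)
obs 4: x=3 → posterior Gamma(22, 8)
obs 5: x=1 → posterior Gamma(23, 9)
obs 6: x=3 → posterior Gamma(26, 10)
obs 7: x=6 → posterior Gamma(32, 11)

k = 4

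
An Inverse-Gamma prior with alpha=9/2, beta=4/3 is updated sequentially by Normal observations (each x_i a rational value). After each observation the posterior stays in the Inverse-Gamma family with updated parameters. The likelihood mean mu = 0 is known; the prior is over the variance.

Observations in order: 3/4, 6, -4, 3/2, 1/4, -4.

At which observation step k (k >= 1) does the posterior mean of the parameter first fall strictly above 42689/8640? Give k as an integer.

obs 1: x=3/4 → posterior Inverse-Gamma(5, 155/96)
obs 2: x=6 → posterior Inverse-Gamma(11/2, 1883/96)
obs 3: x=-4 → posterior Inverse-Gamma(6, 2651/96)
obs 4: x=3/2 → posterior Inverse-Gamma(13/2, 2759/96)
obs 5: x=1/4 → posterior Inverse-Gamma(7, 1381/48)
obs 6: x=-4 → posterior Inverse-Gamma(15/2, 1765/48)

k = 3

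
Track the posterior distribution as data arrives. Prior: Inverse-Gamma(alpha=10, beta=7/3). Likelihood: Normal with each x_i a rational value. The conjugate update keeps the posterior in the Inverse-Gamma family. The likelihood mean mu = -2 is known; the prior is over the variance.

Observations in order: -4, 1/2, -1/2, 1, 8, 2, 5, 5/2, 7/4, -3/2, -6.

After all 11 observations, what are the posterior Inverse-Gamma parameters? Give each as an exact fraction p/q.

obs 1: x=-4 → posterior Inverse-Gamma(21/2, 13/3)
obs 2: x=1/2 → posterior Inverse-Gamma(11, 179/24)
obs 3: x=-1/2 → posterior Inverse-Gamma(23/2, 103/12)
obs 4: x=1 → posterior Inverse-Gamma(12, 157/12)
obs 5: x=8 → posterior Inverse-Gamma(25/2, 757/12)
obs 6: x=2 → posterior Inverse-Gamma(13, 853/12)
obs 7: x=5 → posterior Inverse-Gamma(27/2, 1147/12)
obs 8: x=5/2 → posterior Inverse-Gamma(14, 2537/24)
obs 9: x=7/4 → posterior Inverse-Gamma(29/2, 10823/96)
obs 10: x=-3/2 → posterior Inverse-Gamma(15, 10835/96)
obs 11: x=-6 → posterior Inverse-Gamma(31/2, 11603/96)

alpha=31/2, beta=11603/96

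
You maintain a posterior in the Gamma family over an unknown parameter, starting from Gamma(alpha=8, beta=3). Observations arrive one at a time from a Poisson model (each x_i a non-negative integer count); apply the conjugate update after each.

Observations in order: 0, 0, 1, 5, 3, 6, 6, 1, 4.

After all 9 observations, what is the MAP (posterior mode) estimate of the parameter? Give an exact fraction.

obs 1: x=0 → posterior Gamma(8, 4)
obs 2: x=0 → posterior Gamma(8, 5)
obs 3: x=1 → posterior Gamma(9, 6)
obs 4: x=5 → posterior Gamma(14, 7)
obs 5: x=3 → posterior Gamma(17, 8)
obs 6: x=6 → posterior Gamma(23, 9)
obs 7: x=6 → posterior Gamma(29, 10)
obs 8: x=1 → posterior Gamma(30, 11)
obs 9: x=4 → posterior Gamma(34, 12)

11/4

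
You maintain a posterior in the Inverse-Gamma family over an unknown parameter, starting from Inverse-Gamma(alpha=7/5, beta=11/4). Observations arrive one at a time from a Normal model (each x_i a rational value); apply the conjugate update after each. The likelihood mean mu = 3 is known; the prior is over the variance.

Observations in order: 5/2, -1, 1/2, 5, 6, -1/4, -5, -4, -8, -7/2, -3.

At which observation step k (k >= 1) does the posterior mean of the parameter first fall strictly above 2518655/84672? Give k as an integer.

k = 10

obs 1: x=5/2 → posterior Inverse-Gamma(19/10, 23/8)
obs 2: x=-1 → posterior Inverse-Gamma(12/5, 87/8)
obs 3: x=1/2 → posterior Inverse-Gamma(29/10, 14)
obs 4: x=5 → posterior Inverse-Gamma(17/5, 16)
obs 5: x=6 → posterior Inverse-Gamma(39/10, 41/2)
obs 6: x=-1/4 → posterior Inverse-Gamma(22/5, 825/32)
obs 7: x=-5 → posterior Inverse-Gamma(49/10, 1849/32)
obs 8: x=-4 → posterior Inverse-Gamma(27/5, 2633/32)
obs 9: x=-8 → posterior Inverse-Gamma(59/10, 4569/32)
obs 10: x=-7/2 → posterior Inverse-Gamma(32/5, 5245/32)
obs 11: x=-3 → posterior Inverse-Gamma(69/10, 5821/32)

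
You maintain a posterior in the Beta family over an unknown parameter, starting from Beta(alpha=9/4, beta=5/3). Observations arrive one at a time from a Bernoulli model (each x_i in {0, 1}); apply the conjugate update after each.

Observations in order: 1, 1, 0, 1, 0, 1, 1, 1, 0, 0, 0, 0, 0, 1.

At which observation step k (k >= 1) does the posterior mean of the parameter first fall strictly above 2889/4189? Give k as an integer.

obs 1: x=1 → posterior Beta(13/4, 5/3)
obs 2: x=1 → posterior Beta(17/4, 5/3)
obs 3: x=0 → posterior Beta(17/4, 8/3)
obs 4: x=1 → posterior Beta(21/4, 8/3)
obs 5: x=0 → posterior Beta(21/4, 11/3)
obs 6: x=1 → posterior Beta(25/4, 11/3)
obs 7: x=1 → posterior Beta(29/4, 11/3)
obs 8: x=1 → posterior Beta(33/4, 11/3)
obs 9: x=0 → posterior Beta(33/4, 14/3)
obs 10: x=0 → posterior Beta(33/4, 17/3)
obs 11: x=0 → posterior Beta(33/4, 20/3)
obs 12: x=0 → posterior Beta(33/4, 23/3)
obs 13: x=0 → posterior Beta(33/4, 26/3)
obs 14: x=1 → posterior Beta(37/4, 26/3)

k = 2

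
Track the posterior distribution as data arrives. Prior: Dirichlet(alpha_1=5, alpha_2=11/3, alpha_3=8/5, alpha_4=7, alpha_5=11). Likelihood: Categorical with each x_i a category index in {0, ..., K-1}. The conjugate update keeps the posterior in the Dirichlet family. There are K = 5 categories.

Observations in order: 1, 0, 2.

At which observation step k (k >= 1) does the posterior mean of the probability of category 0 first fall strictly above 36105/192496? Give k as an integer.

k = 2

obs 1: x=1 → posterior Dirichlet(5, 14/3, 8/5, 7, 11)
obs 2: x=0 → posterior Dirichlet(6, 14/3, 8/5, 7, 11)
obs 3: x=2 → posterior Dirichlet(6, 14/3, 13/5, 7, 11)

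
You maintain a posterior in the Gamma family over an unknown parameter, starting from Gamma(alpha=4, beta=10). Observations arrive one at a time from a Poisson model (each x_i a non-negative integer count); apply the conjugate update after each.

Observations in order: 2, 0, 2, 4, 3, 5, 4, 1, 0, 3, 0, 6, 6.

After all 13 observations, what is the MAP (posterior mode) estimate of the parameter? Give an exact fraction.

39/23

obs 1: x=2 → posterior Gamma(6, 11)
obs 2: x=0 → posterior Gamma(6, 12)
obs 3: x=2 → posterior Gamma(8, 13)
obs 4: x=4 → posterior Gamma(12, 14)
obs 5: x=3 → posterior Gamma(15, 15)
obs 6: x=5 → posterior Gamma(20, 16)
obs 7: x=4 → posterior Gamma(24, 17)
obs 8: x=1 → posterior Gamma(25, 18)
obs 9: x=0 → posterior Gamma(25, 19)
obs 10: x=3 → posterior Gamma(28, 20)
obs 11: x=0 → posterior Gamma(28, 21)
obs 12: x=6 → posterior Gamma(34, 22)
obs 13: x=6 → posterior Gamma(40, 23)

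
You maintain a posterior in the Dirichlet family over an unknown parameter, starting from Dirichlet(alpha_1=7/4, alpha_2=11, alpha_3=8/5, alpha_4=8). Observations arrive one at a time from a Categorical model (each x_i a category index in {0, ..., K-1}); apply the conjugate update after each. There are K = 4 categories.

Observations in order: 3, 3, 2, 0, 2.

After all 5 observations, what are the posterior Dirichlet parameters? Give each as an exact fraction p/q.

alpha_1=11/4, alpha_2=11, alpha_3=18/5, alpha_4=10

obs 1: x=3 → posterior Dirichlet(7/4, 11, 8/5, 9)
obs 2: x=3 → posterior Dirichlet(7/4, 11, 8/5, 10)
obs 3: x=2 → posterior Dirichlet(7/4, 11, 13/5, 10)
obs 4: x=0 → posterior Dirichlet(11/4, 11, 13/5, 10)
obs 5: x=2 → posterior Dirichlet(11/4, 11, 18/5, 10)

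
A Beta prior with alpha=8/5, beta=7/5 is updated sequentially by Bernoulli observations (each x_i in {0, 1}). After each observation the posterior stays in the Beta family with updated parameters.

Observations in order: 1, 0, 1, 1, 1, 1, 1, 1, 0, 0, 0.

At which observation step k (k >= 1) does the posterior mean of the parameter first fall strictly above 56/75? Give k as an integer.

k = 7

obs 1: x=1 → posterior Beta(13/5, 7/5)
obs 2: x=0 → posterior Beta(13/5, 12/5)
obs 3: x=1 → posterior Beta(18/5, 12/5)
obs 4: x=1 → posterior Beta(23/5, 12/5)
obs 5: x=1 → posterior Beta(28/5, 12/5)
obs 6: x=1 → posterior Beta(33/5, 12/5)
obs 7: x=1 → posterior Beta(38/5, 12/5)
obs 8: x=1 → posterior Beta(43/5, 12/5)
obs 9: x=0 → posterior Beta(43/5, 17/5)
obs 10: x=0 → posterior Beta(43/5, 22/5)
obs 11: x=0 → posterior Beta(43/5, 27/5)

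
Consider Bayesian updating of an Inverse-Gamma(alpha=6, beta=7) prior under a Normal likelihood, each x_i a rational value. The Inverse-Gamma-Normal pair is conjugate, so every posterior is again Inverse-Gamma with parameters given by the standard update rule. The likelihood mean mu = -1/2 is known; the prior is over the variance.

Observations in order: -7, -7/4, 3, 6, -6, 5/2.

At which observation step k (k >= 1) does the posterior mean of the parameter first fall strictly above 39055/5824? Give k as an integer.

obs 1: x=-7 → posterior Inverse-Gamma(13/2, 225/8)
obs 2: x=-7/4 → posterior Inverse-Gamma(7, 925/32)
obs 3: x=3 → posterior Inverse-Gamma(15/2, 1121/32)
obs 4: x=6 → posterior Inverse-Gamma(8, 1797/32)
obs 5: x=-6 → posterior Inverse-Gamma(17/2, 2281/32)
obs 6: x=5/2 → posterior Inverse-Gamma(9, 2425/32)

k = 4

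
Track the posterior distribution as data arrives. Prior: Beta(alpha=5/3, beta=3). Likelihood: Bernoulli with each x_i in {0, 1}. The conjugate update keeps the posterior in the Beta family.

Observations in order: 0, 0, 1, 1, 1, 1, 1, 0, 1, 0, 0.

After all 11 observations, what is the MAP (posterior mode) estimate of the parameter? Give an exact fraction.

obs 1: x=0 → posterior Beta(5/3, 4)
obs 2: x=0 → posterior Beta(5/3, 5)
obs 3: x=1 → posterior Beta(8/3, 5)
obs 4: x=1 → posterior Beta(11/3, 5)
obs 5: x=1 → posterior Beta(14/3, 5)
obs 6: x=1 → posterior Beta(17/3, 5)
obs 7: x=1 → posterior Beta(20/3, 5)
obs 8: x=0 → posterior Beta(20/3, 6)
obs 9: x=1 → posterior Beta(23/3, 6)
obs 10: x=0 → posterior Beta(23/3, 7)
obs 11: x=0 → posterior Beta(23/3, 8)

20/41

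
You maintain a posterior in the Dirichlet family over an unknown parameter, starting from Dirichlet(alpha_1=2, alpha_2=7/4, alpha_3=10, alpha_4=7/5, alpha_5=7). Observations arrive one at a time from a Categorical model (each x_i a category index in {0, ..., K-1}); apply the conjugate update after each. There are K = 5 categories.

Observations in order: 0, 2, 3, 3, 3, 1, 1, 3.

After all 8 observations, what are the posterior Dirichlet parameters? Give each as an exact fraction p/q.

alpha_1=3, alpha_2=15/4, alpha_3=11, alpha_4=27/5, alpha_5=7

obs 1: x=0 → posterior Dirichlet(3, 7/4, 10, 7/5, 7)
obs 2: x=2 → posterior Dirichlet(3, 7/4, 11, 7/5, 7)
obs 3: x=3 → posterior Dirichlet(3, 7/4, 11, 12/5, 7)
obs 4: x=3 → posterior Dirichlet(3, 7/4, 11, 17/5, 7)
obs 5: x=3 → posterior Dirichlet(3, 7/4, 11, 22/5, 7)
obs 6: x=1 → posterior Dirichlet(3, 11/4, 11, 22/5, 7)
obs 7: x=1 → posterior Dirichlet(3, 15/4, 11, 22/5, 7)
obs 8: x=3 → posterior Dirichlet(3, 15/4, 11, 27/5, 7)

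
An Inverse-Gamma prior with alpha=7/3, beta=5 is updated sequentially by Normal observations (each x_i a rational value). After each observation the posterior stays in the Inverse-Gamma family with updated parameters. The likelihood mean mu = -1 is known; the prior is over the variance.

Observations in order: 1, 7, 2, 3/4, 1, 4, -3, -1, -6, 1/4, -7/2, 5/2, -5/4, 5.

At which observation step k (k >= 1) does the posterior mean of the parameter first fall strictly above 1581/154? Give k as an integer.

obs 1: x=1 → posterior Inverse-Gamma(17/6, 7)
obs 2: x=7 → posterior Inverse-Gamma(10/3, 39)
obs 3: x=2 → posterior Inverse-Gamma(23/6, 87/2)
obs 4: x=3/4 → posterior Inverse-Gamma(13/3, 1441/32)
obs 5: x=1 → posterior Inverse-Gamma(29/6, 1505/32)
obs 6: x=4 → posterior Inverse-Gamma(16/3, 1905/32)
obs 7: x=-3 → posterior Inverse-Gamma(35/6, 1969/32)
obs 8: x=-1 → posterior Inverse-Gamma(19/3, 1969/32)
obs 9: x=-6 → posterior Inverse-Gamma(41/6, 2369/32)
obs 10: x=1/4 → posterior Inverse-Gamma(22/3, 1197/16)
obs 11: x=-7/2 → posterior Inverse-Gamma(47/6, 1247/16)
obs 12: x=5/2 → posterior Inverse-Gamma(25/3, 1345/16)
obs 13: x=-5/4 → posterior Inverse-Gamma(53/6, 2691/32)
obs 14: x=5 → posterior Inverse-Gamma(28/3, 3267/32)

k = 2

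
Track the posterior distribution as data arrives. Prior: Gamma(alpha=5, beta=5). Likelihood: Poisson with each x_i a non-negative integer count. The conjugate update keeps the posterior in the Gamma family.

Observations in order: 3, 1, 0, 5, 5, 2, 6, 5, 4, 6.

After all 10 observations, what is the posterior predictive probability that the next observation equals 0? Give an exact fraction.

obs 1: x=3 → posterior Gamma(8, 6)
obs 2: x=1 → posterior Gamma(9, 7)
obs 3: x=0 → posterior Gamma(9, 8)
obs 4: x=5 → posterior Gamma(14, 9)
obs 5: x=5 → posterior Gamma(19, 10)
obs 6: x=2 → posterior Gamma(21, 11)
obs 7: x=6 → posterior Gamma(27, 12)
obs 8: x=5 → posterior Gamma(32, 13)
obs 9: x=4 → posterior Gamma(36, 14)
obs 10: x=6 → posterior Gamma(42, 15)

24878997722115027320114677422679960727691650390625/374144419156711147060143317175368453031918731001856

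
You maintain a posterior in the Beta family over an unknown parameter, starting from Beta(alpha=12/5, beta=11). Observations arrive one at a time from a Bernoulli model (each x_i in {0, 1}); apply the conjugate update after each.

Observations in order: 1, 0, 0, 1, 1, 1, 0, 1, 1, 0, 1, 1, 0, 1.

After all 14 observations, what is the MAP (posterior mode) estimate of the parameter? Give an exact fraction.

52/127

obs 1: x=1 → posterior Beta(17/5, 11)
obs 2: x=0 → posterior Beta(17/5, 12)
obs 3: x=0 → posterior Beta(17/5, 13)
obs 4: x=1 → posterior Beta(22/5, 13)
obs 5: x=1 → posterior Beta(27/5, 13)
obs 6: x=1 → posterior Beta(32/5, 13)
obs 7: x=0 → posterior Beta(32/5, 14)
obs 8: x=1 → posterior Beta(37/5, 14)
obs 9: x=1 → posterior Beta(42/5, 14)
obs 10: x=0 → posterior Beta(42/5, 15)
obs 11: x=1 → posterior Beta(47/5, 15)
obs 12: x=1 → posterior Beta(52/5, 15)
obs 13: x=0 → posterior Beta(52/5, 16)
obs 14: x=1 → posterior Beta(57/5, 16)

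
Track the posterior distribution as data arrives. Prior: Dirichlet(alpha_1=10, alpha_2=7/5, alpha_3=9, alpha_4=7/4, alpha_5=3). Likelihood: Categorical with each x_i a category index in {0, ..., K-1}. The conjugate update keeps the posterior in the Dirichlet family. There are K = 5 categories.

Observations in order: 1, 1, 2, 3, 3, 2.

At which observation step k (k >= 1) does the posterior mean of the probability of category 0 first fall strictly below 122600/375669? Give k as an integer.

obs 1: x=1 → posterior Dirichlet(10, 12/5, 9, 7/4, 3)
obs 2: x=1 → posterior Dirichlet(10, 17/5, 9, 7/4, 3)
obs 3: x=2 → posterior Dirichlet(10, 17/5, 10, 7/4, 3)
obs 4: x=3 → posterior Dirichlet(10, 17/5, 10, 11/4, 3)
obs 5: x=3 → posterior Dirichlet(10, 17/5, 10, 15/4, 3)
obs 6: x=2 → posterior Dirichlet(10, 17/5, 11, 15/4, 3)

k = 6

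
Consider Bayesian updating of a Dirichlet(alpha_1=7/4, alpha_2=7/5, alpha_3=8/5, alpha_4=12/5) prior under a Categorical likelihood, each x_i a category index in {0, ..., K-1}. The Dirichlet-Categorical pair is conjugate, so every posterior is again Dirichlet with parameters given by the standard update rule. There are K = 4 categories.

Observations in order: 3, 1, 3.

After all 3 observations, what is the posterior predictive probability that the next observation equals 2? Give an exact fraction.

32/203

obs 1: x=3 → posterior Dirichlet(7/4, 7/5, 8/5, 17/5)
obs 2: x=1 → posterior Dirichlet(7/4, 12/5, 8/5, 17/5)
obs 3: x=3 → posterior Dirichlet(7/4, 12/5, 8/5, 22/5)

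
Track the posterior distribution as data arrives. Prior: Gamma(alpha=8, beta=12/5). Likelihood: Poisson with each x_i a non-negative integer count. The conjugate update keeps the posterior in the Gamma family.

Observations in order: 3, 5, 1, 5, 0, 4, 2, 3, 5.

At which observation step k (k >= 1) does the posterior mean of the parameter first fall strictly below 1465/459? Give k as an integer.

k = 3

obs 1: x=3 → posterior Gamma(11, 17/5)
obs 2: x=5 → posterior Gamma(16, 22/5)
obs 3: x=1 → posterior Gamma(17, 27/5)
obs 4: x=5 → posterior Gamma(22, 32/5)
obs 5: x=0 → posterior Gamma(22, 37/5)
obs 6: x=4 → posterior Gamma(26, 42/5)
obs 7: x=2 → posterior Gamma(28, 47/5)
obs 8: x=3 → posterior Gamma(31, 52/5)
obs 9: x=5 → posterior Gamma(36, 57/5)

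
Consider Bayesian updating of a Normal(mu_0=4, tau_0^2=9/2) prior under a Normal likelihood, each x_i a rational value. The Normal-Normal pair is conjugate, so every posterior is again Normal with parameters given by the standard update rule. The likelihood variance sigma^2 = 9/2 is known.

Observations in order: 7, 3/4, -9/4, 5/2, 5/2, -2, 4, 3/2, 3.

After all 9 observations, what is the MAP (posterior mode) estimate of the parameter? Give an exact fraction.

21/10

obs 1: x=7 → posterior Normal(11/2, 9/4)
obs 2: x=3/4 → posterior Normal(47/12, 3/2)
obs 3: x=-9/4 → posterior Normal(19/8, 9/8)
obs 4: x=5/2 → posterior Normal(12/5, 9/10)
obs 5: x=5/2 → posterior Normal(29/12, 3/4)
obs 6: x=-2 → posterior Normal(25/14, 9/14)
obs 7: x=4 → posterior Normal(33/16, 9/16)
obs 8: x=3/2 → posterior Normal(2, 1/2)
obs 9: x=3 → posterior Normal(21/10, 9/20)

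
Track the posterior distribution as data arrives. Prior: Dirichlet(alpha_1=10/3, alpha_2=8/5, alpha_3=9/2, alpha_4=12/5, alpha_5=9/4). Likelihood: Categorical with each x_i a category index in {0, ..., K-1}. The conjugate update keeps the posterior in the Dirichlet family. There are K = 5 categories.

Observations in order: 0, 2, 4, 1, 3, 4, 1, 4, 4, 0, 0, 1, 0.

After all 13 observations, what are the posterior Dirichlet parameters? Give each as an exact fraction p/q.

alpha_1=22/3, alpha_2=23/5, alpha_3=11/2, alpha_4=17/5, alpha_5=25/4

obs 1: x=0 → posterior Dirichlet(13/3, 8/5, 9/2, 12/5, 9/4)
obs 2: x=2 → posterior Dirichlet(13/3, 8/5, 11/2, 12/5, 9/4)
obs 3: x=4 → posterior Dirichlet(13/3, 8/5, 11/2, 12/5, 13/4)
obs 4: x=1 → posterior Dirichlet(13/3, 13/5, 11/2, 12/5, 13/4)
obs 5: x=3 → posterior Dirichlet(13/3, 13/5, 11/2, 17/5, 13/4)
obs 6: x=4 → posterior Dirichlet(13/3, 13/5, 11/2, 17/5, 17/4)
obs 7: x=1 → posterior Dirichlet(13/3, 18/5, 11/2, 17/5, 17/4)
obs 8: x=4 → posterior Dirichlet(13/3, 18/5, 11/2, 17/5, 21/4)
obs 9: x=4 → posterior Dirichlet(13/3, 18/5, 11/2, 17/5, 25/4)
obs 10: x=0 → posterior Dirichlet(16/3, 18/5, 11/2, 17/5, 25/4)
obs 11: x=0 → posterior Dirichlet(19/3, 18/5, 11/2, 17/5, 25/4)
obs 12: x=1 → posterior Dirichlet(19/3, 23/5, 11/2, 17/5, 25/4)
obs 13: x=0 → posterior Dirichlet(22/3, 23/5, 11/2, 17/5, 25/4)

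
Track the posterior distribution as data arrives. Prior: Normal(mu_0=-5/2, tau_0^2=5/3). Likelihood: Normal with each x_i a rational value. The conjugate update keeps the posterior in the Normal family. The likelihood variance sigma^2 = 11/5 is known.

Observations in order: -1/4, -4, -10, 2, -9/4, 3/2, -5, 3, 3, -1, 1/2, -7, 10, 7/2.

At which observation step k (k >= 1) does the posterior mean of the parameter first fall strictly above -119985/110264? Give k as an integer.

obs 1: x=-1/4 → posterior Normal(-355/232, 55/58)
obs 2: x=-4 → posterior Normal(-755/332, 55/83)
obs 3: x=-10 → posterior Normal(-65/16, 55/108)
obs 4: x=2 → posterior Normal(-1555/532, 55/133)
obs 5: x=-9/4 → posterior Normal(-445/158, 55/158)
obs 6: x=3/2 → posterior Normal(-815/366, 55/183)
obs 7: x=-5 → posterior Normal(-1065/416, 55/208)
obs 8: x=3 → posterior Normal(-915/466, 55/233)
obs 9: x=3 → posterior Normal(-255/172, 55/258)
obs 10: x=-1 → posterior Normal(-815/566, 55/283)
obs 11: x=1/2 → posterior Normal(-395/308, 5/28)
obs 12: x=-7 → posterior Normal(-190/111, 55/333)
obs 13: x=10 → posterior Normal(-160/179, 55/358)
obs 14: x=7/2 → posterior Normal(-465/766, 55/383)

k = 13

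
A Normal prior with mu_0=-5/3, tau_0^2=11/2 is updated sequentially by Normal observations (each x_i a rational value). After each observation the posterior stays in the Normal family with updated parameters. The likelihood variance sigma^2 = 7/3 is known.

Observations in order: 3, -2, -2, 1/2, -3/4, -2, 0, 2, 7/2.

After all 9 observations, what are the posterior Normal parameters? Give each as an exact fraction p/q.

mu_0=611/3732, tau_0^2=77/311

obs 1: x=3 → posterior Normal(227/141, 77/47)
obs 2: x=-2 → posterior Normal(29/240, 77/80)
obs 3: x=-2 → posterior Normal(-169/339, 77/113)
obs 4: x=1/2 → posterior Normal(-239/876, 77/146)
obs 5: x=-3/4 → posterior Normal(-775/2148, 77/179)
obs 6: x=-2 → posterior Normal(-1567/2544, 77/212)
obs 7: x=0 → posterior Normal(-1567/2940, 11/35)
obs 8: x=2 → posterior Normal(-775/3336, 77/278)
obs 9: x=7/2 → posterior Normal(611/3732, 77/311)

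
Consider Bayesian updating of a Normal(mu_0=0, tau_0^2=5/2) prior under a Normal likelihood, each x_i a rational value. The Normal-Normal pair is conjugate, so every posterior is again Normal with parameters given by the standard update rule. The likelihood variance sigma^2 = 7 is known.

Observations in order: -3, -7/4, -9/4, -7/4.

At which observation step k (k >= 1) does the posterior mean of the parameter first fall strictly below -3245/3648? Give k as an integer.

obs 1: x=-3 → posterior Normal(-15/19, 35/19)
obs 2: x=-7/4 → posterior Normal(-95/96, 35/24)
obs 3: x=-9/4 → posterior Normal(-35/29, 35/29)
obs 4: x=-7/4 → posterior Normal(-175/136, 35/34)

k = 2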